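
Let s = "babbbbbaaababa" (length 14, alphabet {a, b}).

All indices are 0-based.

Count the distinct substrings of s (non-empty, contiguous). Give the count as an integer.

79

rank→(start, suffix):
  0 → (13, 'a')
  1 → (7, 'aaababa')
  2 → (8, 'aababa')
  3 → (11, 'aba')
  4 → (9, 'ababa')
  5 → (1, 'abbbbbaaababa')
  6 → (12, 'ba')
  7 → (6, 'baaababa')
  8 → (10, 'baba')
  9 → (0, 'babbbbbaaababa')
  10 → (5, 'bbaaababa')
  11 → (4, 'bbbaaababa')
  12 → (3, 'bbbbaaababa')
  13 → (2, 'bbbbbaaababa')

SA = [13, 7, 8, 11, 9, 1, 12, 6, 10, 0, 5, 4, 3, 2]
i: (SA[i-1],SA[i]) lcp shared
  1: (13,7) 1 'a'
  2: (7,8) 2 'aa'
  3: (8,11) 1 'a'
  4: (11,9) 3 'aba'
  5: (9,1) 2 'ab'
  6: (1,12) 0 ''
  7: (12,6) 2 'ba'
  8: (6,10) 2 'ba'
  9: (10,0) 3 'bab'
  10: (0,5) 1 'b'
  11: (5,4) 2 'bb'
  12: (4,3) 3 'bbb'
  13: (3,2) 4 'bbbb'

n(n+1)/2 = 14·15/2 = 105
Σ LCP = 0 + 1 + 2 + 1 + 3 + 2 + 0 + 2 + 2 + 3 + 1 + 2 + 3 + 4 = 26
distinct = 105 − 26 = 79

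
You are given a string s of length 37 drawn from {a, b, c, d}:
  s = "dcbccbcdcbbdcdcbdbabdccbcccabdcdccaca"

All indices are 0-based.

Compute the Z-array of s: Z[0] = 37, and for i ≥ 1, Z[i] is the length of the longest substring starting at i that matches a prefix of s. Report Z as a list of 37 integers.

Z[0]=37
i=1: i≥r, start 0; Z[1]=0
i=2: i≥r, start 0; Z[2]=0
i=3: i≥r, start 0; Z[3]=0
i=4: i≥r, start 0; Z[4]=0
i=5: i≥r, start 0; Z[5]=0
i=6: i≥r, start 0; Z[6]=0
i=7: i≥r, start 0; Z[7]=3 scan→box=[7,10)
i=8: min(r-i=2, Z[1]=0)=0; Z[8]=0
i=9: min(r-i=1, Z[2]=0)=0; Z[9]=0
i=10: i≥r, start 0; Z[10]=0
i=11: i≥r, start 0; Z[11]=2 scan→box=[11,13)
i=12: min(r-i=1, Z[1]=0)=0; Z[12]=0
i=13: i≥r, start 0; Z[13]=3 scan→box=[13,16)
i=14: min(r-i=2, Z[1]=0)=0; Z[14]=0
i=15: min(r-i=1, Z[2]=0)=0; Z[15]=0
i=16: i≥r, start 0; Z[16]=1 scan→box=[16,17)
i=17: i≥r, start 0; Z[17]=0
i=18: i≥r, start 0; Z[18]=0
i=19: i≥r, start 0; Z[19]=0
i=20: i≥r, start 0; Z[20]=2 scan→box=[20,22)
i=21: min(r-i=1, Z[1]=0)=0; Z[21]=0
i=22: i≥r, start 0; Z[22]=0
i=23: i≥r, start 0; Z[23]=0
i=24: i≥r, start 0; Z[24]=0
i=25: i≥r, start 0; Z[25]=0
i=26: i≥r, start 0; Z[26]=0
i=27: i≥r, start 0; Z[27]=0
i=28: i≥r, start 0; Z[28]=0
i=29: i≥r, start 0; Z[29]=2 scan→box=[29,31)
i=30: min(r-i=1, Z[1]=0)=0; Z[30]=0
i=31: i≥r, start 0; Z[31]=2 scan→box=[31,33)
i=32: min(r-i=1, Z[1]=0)=0; Z[32]=0
i=33: i≥r, start 0; Z[33]=0
i=34: i≥r, start 0; Z[34]=0
i=35: i≥r, start 0; Z[35]=0
i=36: i≥r, start 0; Z[36]=0

[37, 0, 0, 0, 0, 0, 0, 3, 0, 0, 0, 2, 0, 3, 0, 0, 1, 0, 0, 0, 2, 0, 0, 0, 0, 0, 0, 0, 0, 2, 0, 2, 0, 0, 0, 0, 0]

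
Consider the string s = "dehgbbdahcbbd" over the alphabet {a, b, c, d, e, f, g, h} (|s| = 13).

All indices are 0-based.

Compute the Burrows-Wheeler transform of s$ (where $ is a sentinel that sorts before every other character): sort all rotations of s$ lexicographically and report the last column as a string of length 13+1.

rank  rotation        last
    0  $dehgbbdahcbbd  d
    1  ahcbbd$dehgbbd  d
    2  bbd$dehgbbdahc  c
    3  bbdahcbbd$dehg  g
    4  bd$dehgbbdahcb  b
    5  bdahcbbd$dehgb  b
    6  cbbd$dehgbbdah  h
    7  d$dehgbbdahcbb  b
    8  dahcbbd$dehgbb  b
    9  dehgbbdahcbbd$  $
   10  ehgbbdahcbbd$d  d
   11  gbbdahcbbd$deh  h
   12  hcbbd$dehgbbda  a
   13  hgbbdahcbbd$de  e

ddcgbbhbb$dhae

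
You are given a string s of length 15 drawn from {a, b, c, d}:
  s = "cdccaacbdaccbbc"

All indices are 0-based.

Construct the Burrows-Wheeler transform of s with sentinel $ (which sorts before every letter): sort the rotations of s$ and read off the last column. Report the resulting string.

rank  rotation          last
    0  $cdccaacbdaccbbc  c
    1  aacbdaccbbc$cdcc  c
    2  acbdaccbbc$cdcca  a
    3  accbbc$cdccaacbd  d
    4  bbc$cdccaacbdacc  c
    5  bc$cdccaacbdaccb  b
    6  bdaccbbc$cdccaac  c
    7  c$cdccaacbdaccbb  b
    8  caacbdaccbbc$cdc  c
    9  cbbc$cdccaacbdac  c
   10  cbdaccbbc$cdccaa  a
   11  ccaacbdaccbbc$cd  d
   12  ccbbc$cdccaacbda  a
   13  cdccaacbdaccbbc$  $
   14  daccbbc$cdccaacb  b
   15  dccaacbdaccbbc$c  c

ccadcbcbccada$bc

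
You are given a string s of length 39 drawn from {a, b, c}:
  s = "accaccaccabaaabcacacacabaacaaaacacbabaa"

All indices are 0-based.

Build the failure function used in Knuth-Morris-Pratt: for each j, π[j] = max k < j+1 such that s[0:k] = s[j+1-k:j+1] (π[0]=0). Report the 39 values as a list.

[0, 0, 0, 1, 2, 3, 4, 5, 6, 7, 0, 1, 1, 1, 0, 0, 1, 2, 1, 2, 1, 2, 1, 0, 1, 1, 2, 1, 1, 1, 1, 2, 1, 2, 0, 1, 0, 1, 1]

π[0] = 0
j=1 s[j]='c': π[1]=0 (border '')
j=2 s[j]='c': π[2]=0 (border '')
j=3 s[j]='a': π[3]=1 (border 'a')
j=4 s[j]='c': π[4]=2 (border 'ac')
j=5 s[j]='c': π[5]=3 (border 'acc')
j=6 s[j]='a': π[6]=4 (border 'acca')
j=7 s[j]='c': π[7]=5 (border 'accac')
j=8 s[j]='c': π[8]=6 (border 'accacc')
j=9 s[j]='a': π[9]=7 (border 'accacca')
j=10 s[j]='b': k: 7→4→1→0; π[10]=0 (border '')
j=11 s[j]='a': π[11]=1 (border 'a')
j=12 s[j]='a': k: 1→0; π[12]=1 (border 'a')
j=13 s[j]='a': k: 1→0; π[13]=1 (border 'a')
j=14 s[j]='b': k: 1→0; π[14]=0 (border '')
j=15 s[j]='c': π[15]=0 (border '')
j=16 s[j]='a': π[16]=1 (border 'a')
j=17 s[j]='c': π[17]=2 (border 'ac')
j=18 s[j]='a': k: 2→0; π[18]=1 (border 'a')
j=19 s[j]='c': π[19]=2 (border 'ac')
j=20 s[j]='a': k: 2→0; π[20]=1 (border 'a')
j=21 s[j]='c': π[21]=2 (border 'ac')
j=22 s[j]='a': k: 2→0; π[22]=1 (border 'a')
j=23 s[j]='b': k: 1→0; π[23]=0 (border '')
j=24 s[j]='a': π[24]=1 (border 'a')
j=25 s[j]='a': k: 1→0; π[25]=1 (border 'a')
j=26 s[j]='c': π[26]=2 (border 'ac')
j=27 s[j]='a': k: 2→0; π[27]=1 (border 'a')
j=28 s[j]='a': k: 1→0; π[28]=1 (border 'a')
j=29 s[j]='a': k: 1→0; π[29]=1 (border 'a')
j=30 s[j]='a': k: 1→0; π[30]=1 (border 'a')
j=31 s[j]='c': π[31]=2 (border 'ac')
j=32 s[j]='a': k: 2→0; π[32]=1 (border 'a')
j=33 s[j]='c': π[33]=2 (border 'ac')
j=34 s[j]='b': k: 2→0; π[34]=0 (border '')
j=35 s[j]='a': π[35]=1 (border 'a')
j=36 s[j]='b': k: 1→0; π[36]=0 (border '')
j=37 s[j]='a': π[37]=1 (border 'a')
j=38 s[j]='a': k: 1→0; π[38]=1 (border 'a')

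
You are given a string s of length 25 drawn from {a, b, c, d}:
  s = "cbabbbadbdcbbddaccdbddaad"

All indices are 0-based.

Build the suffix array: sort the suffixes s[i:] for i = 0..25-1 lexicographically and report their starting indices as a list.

sorted suffixes:
  #0 SA[0]=22  'aad'
  #1 SA[1]=2  'abbbadbdcbbddaccdbddaad'
  #2 SA[2]=15  'accdbddaad'
  #3 SA[3]=23  'ad'
  #4 SA[4]=6  'adbdcbbddaccdbddaad'
  #5 SA[5]=1  'babbbadbdcbbddaccdbddaad'
  #6 SA[6]=5  'badbdcbbddaccdbddaad'
  #7 SA[7]=4  'bbadbdcbbddaccdbddaad'
  #8 SA[8]=3  'bbbadbdcbbddaccdbddaad'
  #9 SA[9]=11  'bbddaccdbddaad'
  #10 SA[10]=8  'bdcbbddaccdbddaad'
  #11 SA[11]=19  'bddaad'
  #12 SA[12]=12  'bddaccdbddaad'
  #13 SA[13]=0  'cbabbbadbdcbbddaccdbddaad'
  #14 SA[14]=10  'cbbddaccdbddaad'
  #15 SA[15]=16  'ccdbddaad'
  #16 SA[16]=17  'cdbddaad'
  #17 SA[17]=24  'd'
  #18 SA[18]=21  'daad'
  #19 SA[19]=14  'daccdbddaad'
  #20 SA[20]=7  'dbdcbbddaccdbddaad'
  #21 SA[21]=18  'dbddaad'
  #22 SA[22]=9  'dcbbddaccdbddaad'
  #23 SA[23]=20  'ddaad'
  #24 SA[24]=13  'ddaccdbddaad'

[22, 2, 15, 23, 6, 1, 5, 4, 3, 11, 8, 19, 12, 0, 10, 16, 17, 24, 21, 14, 7, 18, 9, 20, 13]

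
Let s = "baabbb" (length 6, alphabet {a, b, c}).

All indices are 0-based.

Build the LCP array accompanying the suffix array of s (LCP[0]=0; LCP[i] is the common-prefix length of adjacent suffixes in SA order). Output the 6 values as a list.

rank→(start, suffix):
  0 → (1, 'aabbb')
  1 → (2, 'abbb')
  2 → (5, 'b')
  3 → (0, 'baabbb')
  4 → (4, 'bb')
  5 → (3, 'bbb')

SA = [1, 2, 5, 0, 4, 3]
rank  pair      lcp
   1  s[1:],s[2:]  1  'a'
   2  s[2:],s[5:]  0  ''
   3  s[5:],s[0:]  1  'b'
   4  s[0:],s[4:]  1  'b'
   5  s[4:],s[3:]  2  'bb'

[0, 1, 0, 1, 1, 2]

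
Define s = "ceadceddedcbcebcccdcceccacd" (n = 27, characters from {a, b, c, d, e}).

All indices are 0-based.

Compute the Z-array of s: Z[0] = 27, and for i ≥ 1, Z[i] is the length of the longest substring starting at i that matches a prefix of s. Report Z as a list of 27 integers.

Z[0]=27
i=1: i≥r, start 0; Z[1]=0
i=2: i≥r, start 0; Z[2]=0
i=3: i≥r, start 0; Z[3]=0
i=4: i≥r, start 0; Z[4]=2 grow→box=[4,6)
i=5: min(r-i=1, Z[1]=0)=0; Z[5]=0
i=6: i≥r, start 0; Z[6]=0
i=7: i≥r, start 0; Z[7]=0
i=8: i≥r, start 0; Z[8]=0
i=9: i≥r, start 0; Z[9]=0
i=10: i≥r, start 0; Z[10]=1 grow→box=[10,11)
i=11: i≥r, start 0; Z[11]=0
i=12: i≥r, start 0; Z[12]=2 grow→box=[12,14)
i=13: min(r-i=1, Z[1]=0)=0; Z[13]=0
i=14: i≥r, start 0; Z[14]=0
i=15: i≥r, start 0; Z[15]=1 grow→box=[15,16)
i=16: i≥r, start 0; Z[16]=1 grow→box=[16,17)
i=17: i≥r, start 0; Z[17]=1 grow→box=[17,18)
i=18: i≥r, start 0; Z[18]=0
i=19: i≥r, start 0; Z[19]=1 grow→box=[19,20)
i=20: i≥r, start 0; Z[20]=2 grow→box=[20,22)
i=21: min(r-i=1, Z[1]=0)=0; Z[21]=0
i=22: i≥r, start 0; Z[22]=1 grow→box=[22,23)
i=23: i≥r, start 0; Z[23]=1 grow→box=[23,24)
i=24: i≥r, start 0; Z[24]=0
i=25: i≥r, start 0; Z[25]=1 grow→box=[25,26)
i=26: i≥r, start 0; Z[26]=0

[27, 0, 0, 0, 2, 0, 0, 0, 0, 0, 1, 0, 2, 0, 0, 1, 1, 1, 0, 1, 2, 0, 1, 1, 0, 1, 0]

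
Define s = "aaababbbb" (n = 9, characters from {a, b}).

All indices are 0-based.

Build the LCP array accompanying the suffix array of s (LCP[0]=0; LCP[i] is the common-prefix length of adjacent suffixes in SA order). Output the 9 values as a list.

rank→(start, suffix):
  0 → (0, 'aaababbbb')
  1 → (1, 'aababbbb')
  2 → (2, 'ababbbb')
  3 → (4, 'abbbb')
  4 → (8, 'b')
  5 → (3, 'babbbb')
  6 → (7, 'bb')
  7 → (6, 'bbb')
  8 → (5, 'bbbb')

SA = [0, 1, 2, 4, 8, 3, 7, 6, 5]
rank  pair      lcp
   1  s[0:],s[1:]  2  'aa'
   2  s[1:],s[2:]  1  'a'
   3  s[2:],s[4:]  2  'ab'
   4  s[4:],s[8:]  0  ''
   5  s[8:],s[3:]  1  'b'
   6  s[3:],s[7:]  1  'b'
   7  s[7:],s[6:]  2  'bb'
   8  s[6:],s[5:]  3  'bbb'

[0, 2, 1, 2, 0, 1, 1, 2, 3]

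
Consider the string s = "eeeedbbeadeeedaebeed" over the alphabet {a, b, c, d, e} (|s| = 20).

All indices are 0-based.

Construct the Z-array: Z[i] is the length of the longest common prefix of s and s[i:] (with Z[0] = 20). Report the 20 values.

[20, 3, 2, 1, 0, 0, 0, 1, 0, 0, 3, 2, 1, 0, 0, 1, 0, 2, 1, 0]

Z[0]=20
i=1: fresh scan; Z[1]=3 scan→box=[1,4)
i=2: min(r-i=2, Z[1]=3)=2; Z[2]=2
i=3: min(r-i=1, Z[2]=2)=1; Z[3]=1
i=4: fresh scan; Z[4]=0
i=5: fresh scan; Z[5]=0
i=6: fresh scan; Z[6]=0
i=7: fresh scan; Z[7]=1 scan→box=[7,8)
i=8: fresh scan; Z[8]=0
i=9: fresh scan; Z[9]=0
i=10: fresh scan; Z[10]=3 scan→box=[10,13)
i=11: min(r-i=2, Z[1]=3)=2; Z[11]=2
i=12: min(r-i=1, Z[2]=2)=1; Z[12]=1
i=13: fresh scan; Z[13]=0
i=14: fresh scan; Z[14]=0
i=15: fresh scan; Z[15]=1 scan→box=[15,16)
i=16: fresh scan; Z[16]=0
i=17: fresh scan; Z[17]=2 scan→box=[17,19)
i=18: min(r-i=1, Z[1]=3)=1; Z[18]=1
i=19: fresh scan; Z[19]=0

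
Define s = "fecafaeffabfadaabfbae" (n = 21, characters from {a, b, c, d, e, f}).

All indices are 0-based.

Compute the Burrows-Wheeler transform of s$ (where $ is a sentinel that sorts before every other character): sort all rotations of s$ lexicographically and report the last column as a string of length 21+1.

edfafbfcfaaeaafafbab$e

rank  rotation                last
    0  $fecafaeffabfadaabfbae  e
    1  aabfbae$fecafaeffabfad  d
    2  abfadaabfbae$fecafaeff  f
    3  abfbae$fecafaeffabfada  a
    4  adaabfbae$fecafaeffabf  f
    5  ae$fecafaeffabfadaabfb  b
    6  aeffabfadaabfbae$fecaf  f
    7  afaeffabfadaabfbae$fec  c
    8  bae$fecafaeffabfadaabf  f
    9  bfadaabfbae$fecafaeffa  a
   10  bfbae$fecafaeffabfadaa  a
   11  cafaeffabfadaabfbae$fe  e
   12  daabfbae$fecafaeffabfa  a
   13  e$fecafaeffabfadaabfba  a
   14  ecafaeffabfadaabfbae$f  f
   15  effabfadaabfbae$fecafa  a
   16  fabfadaabfbae$fecafaef  f
   17  fadaabfbae$fecafaeffab  b
   18  faeffabfadaabfbae$feca  a
   19  fbae$fecafaeffabfadaab  b
   20  fecafaeffabfadaabfbae$  $
   21  ffabfadaabfbae$fecafae  e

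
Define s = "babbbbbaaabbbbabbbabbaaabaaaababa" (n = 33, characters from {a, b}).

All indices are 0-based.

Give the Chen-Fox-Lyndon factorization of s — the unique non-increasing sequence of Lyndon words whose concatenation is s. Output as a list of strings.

emit factor 1: 'b' (i=0, period=1)
emit factor 2: 'abbbbb' (i=1, period=6)
emit factor 3: 'aaabbbbabbbabb' (i=7, period=14)
emit factor 4: 'aaab' (i=21, period=4)
emit factor 5: 'aaaabab' (i=25, period=7)
emit factor 6: 'a' (i=32, period=1)

["b", "abbbbb", "aaabbbbabbbabb", "aaab", "aaaabab", "a"]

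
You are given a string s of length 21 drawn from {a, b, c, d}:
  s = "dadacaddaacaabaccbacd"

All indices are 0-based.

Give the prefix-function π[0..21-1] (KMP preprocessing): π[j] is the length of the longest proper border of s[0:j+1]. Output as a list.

π[0] = 0
j=1 s[j]='a': π[1]=0 (border '')
j=2 s[j]='d': π[2]=1 (border 'd')
j=3 s[j]='a': π[3]=2 (border 'da')
j=4 s[j]='c': k: 2→0; π[4]=0 (border '')
j=5 s[j]='a': π[5]=0 (border '')
j=6 s[j]='d': π[6]=1 (border 'd')
j=7 s[j]='d': k: 1→0; π[7]=1 (border 'd')
j=8 s[j]='a': π[8]=2 (border 'da')
j=9 s[j]='a': k: 2→0; π[9]=0 (border '')
j=10 s[j]='c': π[10]=0 (border '')
j=11 s[j]='a': π[11]=0 (border '')
j=12 s[j]='a': π[12]=0 (border '')
j=13 s[j]='b': π[13]=0 (border '')
j=14 s[j]='a': π[14]=0 (border '')
j=15 s[j]='c': π[15]=0 (border '')
j=16 s[j]='c': π[16]=0 (border '')
j=17 s[j]='b': π[17]=0 (border '')
j=18 s[j]='a': π[18]=0 (border '')
j=19 s[j]='c': π[19]=0 (border '')
j=20 s[j]='d': π[20]=1 (border 'd')

[0, 0, 1, 2, 0, 0, 1, 1, 2, 0, 0, 0, 0, 0, 0, 0, 0, 0, 0, 0, 1]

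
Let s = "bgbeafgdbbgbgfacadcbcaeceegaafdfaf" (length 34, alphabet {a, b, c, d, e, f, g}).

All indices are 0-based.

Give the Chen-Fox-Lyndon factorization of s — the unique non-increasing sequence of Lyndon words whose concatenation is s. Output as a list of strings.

["bg", "be", "afgdbbgbgf", "acadcbcaeceeg", "aafdfaf"]

emit factor 1: 'bg' (i=0, period=2)
emit factor 2: 'be' (i=2, period=2)
emit factor 3: 'afgdbbgbgf' (i=4, period=10)
emit factor 4: 'acadcbcaeceeg' (i=14, period=13)
emit factor 5: 'aafdfaf' (i=27, period=7)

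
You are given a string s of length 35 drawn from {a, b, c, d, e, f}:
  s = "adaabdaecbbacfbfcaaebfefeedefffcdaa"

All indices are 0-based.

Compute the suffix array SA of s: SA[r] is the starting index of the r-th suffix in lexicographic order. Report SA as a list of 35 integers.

[34, 33, 2, 17, 3, 11, 0, 18, 6, 10, 9, 4, 14, 20, 16, 8, 31, 12, 32, 1, 5, 26, 19, 7, 25, 24, 22, 27, 13, 15, 30, 23, 21, 29, 28]

rank→(start, suffix):
  0 → (34, 'a')
  1 → (33, 'aa')
  2 → (2, 'aabdaecbbacfbfcaaebfefeedefffcdaa')
  3 → (17, 'aaebfefeedefffcdaa')
  4 → (3, 'abdaecbbacfbfcaaebfefeedefffcdaa')
  5 → (11, 'acfbfcaaebfefeedefffcdaa')
  6 → (0, 'adaabdaecbbacfbfcaaebfefeedefffcdaa')
  7 → (18, 'aebfefeedefffcdaa')
  8 → (6, 'aecbbacfbfcaaebfefeedefffcdaa')
  9 → (10, 'bacfbfcaaebfefeedefffcdaa')
  10 → (9, 'bbacfbfcaaebfefeedefffcdaa')
  11 → (4, 'bdaecbbacfbfcaaebfefeedefffcdaa')
  12 → (14, 'bfcaaebfefeedefffcdaa')
  13 → (20, 'bfefeedefffcdaa')
  14 → (16, 'caaebfefeedefffcdaa')
  15 → (8, 'cbbacfbfcaaebfefeedefffcdaa')
  16 → (31, 'cdaa')
  17 → (12, 'cfbfcaaebfefeedefffcdaa')
  18 → (32, 'daa')
  19 → (1, 'daabdaecbbacfbfcaaebfefeedefffcdaa')
  20 → (5, 'daecbbacfbfcaaebfefeedefffcdaa')
  21 → (26, 'defffcdaa')
  22 → (19, 'ebfefeedefffcdaa')
  23 → (7, 'ecbbacfbfcaaebfefeedefffcdaa')
  24 → (25, 'edefffcdaa')
  25 → (24, 'eedefffcdaa')
  26 → (22, 'efeedefffcdaa')
  27 → (27, 'efffcdaa')
  28 → (13, 'fbfcaaebfefeedefffcdaa')
  29 → (15, 'fcaaebfefeedefffcdaa')
  30 → (30, 'fcdaa')
  31 → (23, 'feedefffcdaa')
  32 → (21, 'fefeedefffcdaa')
  33 → (29, 'ffcdaa')
  34 → (28, 'fffcdaa')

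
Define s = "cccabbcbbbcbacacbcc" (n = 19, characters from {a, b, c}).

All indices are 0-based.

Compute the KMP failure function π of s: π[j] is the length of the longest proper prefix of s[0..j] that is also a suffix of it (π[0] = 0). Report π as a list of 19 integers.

[0, 1, 2, 0, 0, 0, 1, 0, 0, 0, 1, 0, 0, 1, 0, 1, 0, 1, 2]

π[0] = 0
j=1 s[j]='c': π[1]=1 (border 'c')
j=2 s[j]='c': π[2]=2 (border 'cc')
j=3 s[j]='a': k: 2→1→0; π[3]=0 (border '')
j=4 s[j]='b': π[4]=0 (border '')
j=5 s[j]='b': π[5]=0 (border '')
j=6 s[j]='c': π[6]=1 (border 'c')
j=7 s[j]='b': k: 1→0; π[7]=0 (border '')
j=8 s[j]='b': π[8]=0 (border '')
j=9 s[j]='b': π[9]=0 (border '')
j=10 s[j]='c': π[10]=1 (border 'c')
j=11 s[j]='b': k: 1→0; π[11]=0 (border '')
j=12 s[j]='a': π[12]=0 (border '')
j=13 s[j]='c': π[13]=1 (border 'c')
j=14 s[j]='a': k: 1→0; π[14]=0 (border '')
j=15 s[j]='c': π[15]=1 (border 'c')
j=16 s[j]='b': k: 1→0; π[16]=0 (border '')
j=17 s[j]='c': π[17]=1 (border 'c')
j=18 s[j]='c': π[18]=2 (border 'cc')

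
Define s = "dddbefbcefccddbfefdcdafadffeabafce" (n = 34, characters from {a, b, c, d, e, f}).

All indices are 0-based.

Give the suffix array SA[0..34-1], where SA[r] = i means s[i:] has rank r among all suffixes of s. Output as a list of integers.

rank | idx | suffix
   0 |  28 | abafce
   1 |  23 | adffeabafce
   2 |  21 | afadffeabafce
   3 |  30 | afce
   4 |  29 | bafce
   5 |   6 | bcefccddbfefdcdafadffeabafce
   6 |   3 | befbcefccddbfefdcdafadffeabafce
   7 |  14 | bfefdcdafadffeabafce
   8 |  10 | ccddbfefdcdafadffeabafce
   9 |  19 | cdafadffeabafce
  10 |  11 | cddbfefdcdafadffeabafce
  11 |  32 | ce
  12 |   7 | cefccddbfefdcdafadffeabafce
  13 |  20 | dafadffeabafce
  14 |   2 | dbefbcefccddbfefdcdafadffeabafce
  15 |  13 | dbfefdcdafadffeabafce
  16 |  18 | dcdafadffeabafce
  17 |   1 | ddbefbcefccddbfefdcdafadffeabafce
  18 |  12 | ddbfefdcdafadffeabafce
  19 |   0 | dddbefbcefccddbfefdcdafadffeabafce
  20 |  24 | dffeabafce
  21 |  33 | e
  22 |  27 | eabafce
  23 |   4 | efbcefccddbfefdcdafadffeabafce
  24 |   8 | efccddbfefdcdafadffeabafce
  25 |  16 | efdcdafadffeabafce
  26 |  22 | fadffeabafce
  27 |   5 | fbcefccddbfefdcdafadffeabafce
  28 |   9 | fccddbfefdcdafadffeabafce
  29 |  31 | fce
  30 |  17 | fdcdafadffeabafce
  31 |  26 | feabafce
  32 |  15 | fefdcdafadffeabafce
  33 |  25 | ffeabafce

[28, 23, 21, 30, 29, 6, 3, 14, 10, 19, 11, 32, 7, 20, 2, 13, 18, 1, 12, 0, 24, 33, 27, 4, 8, 16, 22, 5, 9, 31, 17, 26, 15, 25]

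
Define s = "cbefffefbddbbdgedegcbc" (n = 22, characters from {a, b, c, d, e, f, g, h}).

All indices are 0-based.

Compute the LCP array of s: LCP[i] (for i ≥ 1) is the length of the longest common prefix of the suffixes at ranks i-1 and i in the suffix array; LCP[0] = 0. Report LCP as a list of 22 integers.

rank | idx | suffix
   0 |  11 | bbdgedegcbc
   1 |  20 | bc
   2 |   8 | bddbbdgedegcbc
   3 |  12 | bdgedegcbc
   4 |   1 | befffefbddbbdgedegcbc
   5 |  21 | c
   6 |  19 | cbc
   7 |   0 | cbefffefbddbbdgedegcbc
   8 |  10 | dbbdgedegcbc
   9 |   9 | ddbbdgedegcbc
  10 |  16 | degcbc
  11 |  13 | dgedegcbc
  12 |  15 | edegcbc
  13 |   6 | efbddbbdgedegcbc
  14 |   2 | efffefbddbbdgedegcbc
  15 |  17 | egcbc
  16 |   7 | fbddbbdgedegcbc
  17 |   5 | fefbddbbdgedegcbc
  18 |   4 | ffefbddbbdgedegcbc
  19 |   3 | fffefbddbbdgedegcbc
  20 |  18 | gcbc
  21 |  14 | gedegcbc

SA = [11, 20, 8, 12, 1, 21, 19, 0, 10, 9, 16, 13, 15, 6, 2, 17, 7, 5, 4, 3, 18, 14]
[i] adj suffixes → lcp
  [1] 11/20 → 1 ('b')
  [2] 20/8 → 1 ('b')
  [3] 8/12 → 2 ('bd')
  [4] 12/1 → 1 ('b')
  [5] 1/21 → 0 ('')
  [6] 21/19 → 1 ('c')
  [7] 19/0 → 2 ('cb')
  [8] 0/10 → 0 ('')
  [9] 10/9 → 1 ('d')
  [10] 9/16 → 1 ('d')
  [11] 16/13 → 1 ('d')
  [12] 13/15 → 0 ('')
  [13] 15/6 → 1 ('e')
  [14] 6/2 → 2 ('ef')
  [15] 2/17 → 1 ('e')
  [16] 17/7 → 0 ('')
  [17] 7/5 → 1 ('f')
  [18] 5/4 → 1 ('f')
  [19] 4/3 → 2 ('ff')
  [20] 3/18 → 0 ('')
  [21] 18/14 → 1 ('g')

[0, 1, 1, 2, 1, 0, 1, 2, 0, 1, 1, 1, 0, 1, 2, 1, 0, 1, 1, 2, 0, 1]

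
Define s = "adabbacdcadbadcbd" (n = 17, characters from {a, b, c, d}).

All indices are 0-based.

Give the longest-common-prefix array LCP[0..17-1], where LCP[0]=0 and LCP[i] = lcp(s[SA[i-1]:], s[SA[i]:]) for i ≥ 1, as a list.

[0, 1, 1, 2, 2, 0, 2, 1, 1, 0, 1, 1, 0, 1, 1, 1, 2]

sorted suffixes:
  #0 SA[0]=2  'abbacdcadbadcbd'
  #1 SA[1]=5  'acdcadbadcbd'
  #2 SA[2]=0  'adabbacdcadbadcbd'
  #3 SA[3]=9  'adbadcbd'
  #4 SA[4]=12  'adcbd'
  #5 SA[5]=4  'bacdcadbadcbd'
  #6 SA[6]=11  'badcbd'
  #7 SA[7]=3  'bbacdcadbadcbd'
  #8 SA[8]=15  'bd'
  #9 SA[9]=8  'cadbadcbd'
  #10 SA[10]=14  'cbd'
  #11 SA[11]=6  'cdcadbadcbd'
  #12 SA[12]=16  'd'
  #13 SA[13]=1  'dabbacdcadbadcbd'
  #14 SA[14]=10  'dbadcbd'
  #15 SA[15]=7  'dcadbadcbd'
  #16 SA[16]=13  'dcbd'

SA = [2, 5, 0, 9, 12, 4, 11, 3, 15, 8, 14, 6, 16, 1, 10, 7, 13]
i: (SA[i-1],SA[i]) lcp shared
  1: (2,5) 1 'a'
  2: (5,0) 1 'a'
  3: (0,9) 2 'ad'
  4: (9,12) 2 'ad'
  5: (12,4) 0 ''
  6: (4,11) 2 'ba'
  7: (11,3) 1 'b'
  8: (3,15) 1 'b'
  9: (15,8) 0 ''
  10: (8,14) 1 'c'
  11: (14,6) 1 'c'
  12: (6,16) 0 ''
  13: (16,1) 1 'd'
  14: (1,10) 1 'd'
  15: (10,7) 1 'd'
  16: (7,13) 2 'dc'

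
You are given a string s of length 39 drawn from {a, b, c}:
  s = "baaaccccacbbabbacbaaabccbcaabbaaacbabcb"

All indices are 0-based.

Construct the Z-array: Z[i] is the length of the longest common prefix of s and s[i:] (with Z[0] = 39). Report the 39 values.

[39, 0, 0, 0, 0, 0, 0, 0, 0, 0, 1, 2, 0, 1, 2, 0, 0, 4, 0, 0, 0, 1, 0, 0, 1, 0, 0, 0, 1, 5, 0, 0, 0, 0, 2, 0, 1, 0, 1]

Z[0]=39
i=1: outside box; Z[1]=0
i=2: outside box; Z[2]=0
i=3: outside box; Z[3]=0
i=4: outside box; Z[4]=0
i=5: outside box; Z[5]=0
i=6: outside box; Z[6]=0
i=7: outside box; Z[7]=0
i=8: outside box; Z[8]=0
i=9: outside box; Z[9]=0
i=10: outside box; Z[10]=1 extend→box=[10,11)
i=11: outside box; Z[11]=2 extend→box=[11,13)
i=12: min(r-i=1, Z[1]=0)=0; Z[12]=0
i=13: outside box; Z[13]=1 extend→box=[13,14)
i=14: outside box; Z[14]=2 extend→box=[14,16)
i=15: min(r-i=1, Z[1]=0)=0; Z[15]=0
i=16: outside box; Z[16]=0
i=17: outside box; Z[17]=4 extend→box=[17,21)
i=18: min(r-i=3, Z[1]=0)=0; Z[18]=0
i=19: min(r-i=2, Z[2]=0)=0; Z[19]=0
i=20: min(r-i=1, Z[3]=0)=0; Z[20]=0
i=21: outside box; Z[21]=1 extend→box=[21,22)
i=22: outside box; Z[22]=0
i=23: outside box; Z[23]=0
i=24: outside box; Z[24]=1 extend→box=[24,25)
i=25: outside box; Z[25]=0
i=26: outside box; Z[26]=0
i=27: outside box; Z[27]=0
i=28: outside box; Z[28]=1 extend→box=[28,29)
i=29: outside box; Z[29]=5 extend→box=[29,34)
i=30: min(r-i=4, Z[1]=0)=0; Z[30]=0
i=31: min(r-i=3, Z[2]=0)=0; Z[31]=0
i=32: min(r-i=2, Z[3]=0)=0; Z[32]=0
i=33: min(r-i=1, Z[4]=0)=0; Z[33]=0
i=34: outside box; Z[34]=2 extend→box=[34,36)
i=35: min(r-i=1, Z[1]=0)=0; Z[35]=0
i=36: outside box; Z[36]=1 extend→box=[36,37)
i=37: outside box; Z[37]=0
i=38: outside box; Z[38]=1 extend→box=[38,39)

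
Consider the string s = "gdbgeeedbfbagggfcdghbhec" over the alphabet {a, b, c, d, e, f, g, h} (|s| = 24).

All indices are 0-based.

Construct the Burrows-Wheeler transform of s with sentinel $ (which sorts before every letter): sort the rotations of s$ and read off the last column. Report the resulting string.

rank  rotation                   last
    0  $gdbgeeedbfbagggfcdghbhec  c
    1  agggfcdghbhec$gdbgeeedbfb  b
    2  bagggfcdghbhec$gdbgeeedbf  f
    3  bfbagggfcdghbhec$gdbgeeed  d
    4  bgeeedbfbagggfcdghbhec$gd  d
    5  bhec$gdbgeeedbfbagggfcdgh  h
    6  c$gdbgeeedbfbagggfcdghbhe  e
    7  cdghbhec$gdbgeeedbfbagggf  f
    8  dbfbagggfcdghbhec$gdbgeee  e
    9  dbgeeedbfbagggfcdghbhec$g  g
   10  dghbhec$gdbgeeedbfbagggfc  c
   11  ec$gdbgeeedbfbagggfcdghbh  h
   12  edbfbagggfcdghbhec$gdbgee  e
   13  eedbfbagggfcdghbhec$gdbge  e
   14  eeedbfbagggfcdghbhec$gdbg  g
   15  fbagggfcdghbhec$gdbgeeedb  b
   16  fcdghbhec$gdbgeeedbfbaggg  g
   17  gdbgeeedbfbagggfcdghbhec$  $
   18  geeedbfbagggfcdghbhec$gdb  b
   19  gfcdghbhec$gdbgeeedbfbagg  g
   20  ggfcdghbhec$gdbgeeedbfbag  g
   21  gggfcdghbhec$gdbgeeedbfba  a
   22  ghbhec$gdbgeeedbfbagggfcd  d
   23  hbhec$gdbgeeedbfbagggfcdg  g
   24  hec$gdbgeeedbfbagggfcdghb  b

cbfddhefegcheegbg$bggadgb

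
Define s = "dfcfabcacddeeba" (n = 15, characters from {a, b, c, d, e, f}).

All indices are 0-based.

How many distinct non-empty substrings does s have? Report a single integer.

sorted suffixes:
  #0 SA[0]=14  'a'
  #1 SA[1]=4  'abcacddeeba'
  #2 SA[2]=7  'acddeeba'
  #3 SA[3]=13  'ba'
  #4 SA[4]=5  'bcacddeeba'
  #5 SA[5]=6  'cacddeeba'
  #6 SA[6]=8  'cddeeba'
  #7 SA[7]=2  'cfabcacddeeba'
  #8 SA[8]=9  'ddeeba'
  #9 SA[9]=10  'deeba'
  #10 SA[10]=0  'dfcfabcacddeeba'
  #11 SA[11]=12  'eba'
  #12 SA[12]=11  'eeba'
  #13 SA[13]=3  'fabcacddeeba'
  #14 SA[14]=1  'fcfabcacddeeba'

SA = [14, 4, 7, 13, 5, 6, 8, 2, 9, 10, 0, 12, 11, 3, 1]
rank  pair      lcp
   1  s[14:],s[4:]  1  'a'
   2  s[4:],s[7:]  1  'a'
   3  s[7:],s[13:]  0  ''
   4  s[13:],s[5:]  1  'b'
   5  s[5:],s[6:]  0  ''
   6  s[6:],s[8:]  1  'c'
   7  s[8:],s[2:]  1  'c'
   8  s[2:],s[9:]  0  ''
   9  s[9:],s[10:]  1  'd'
  10  s[10:],s[0:]  1  'd'
  11  s[0:],s[12:]  0  ''
  12  s[12:],s[11:]  1  'e'
  13  s[11:],s[3:]  0  ''
  14  s[3:],s[1:]  1  'f'

n(n+1)/2 = 15·16/2 = 120
Σ LCP = 0 + 1 + 1 + 0 + 1 + 0 + 1 + 1 + 0 + 1 + 1 + 0 + 1 + 0 + 1 = 9
distinct = 120 − 9 = 111

111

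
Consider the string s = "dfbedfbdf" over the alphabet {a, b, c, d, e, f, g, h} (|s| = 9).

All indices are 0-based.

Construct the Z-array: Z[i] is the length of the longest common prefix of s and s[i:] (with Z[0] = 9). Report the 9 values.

Z[0]=9
i=1: i≥r, start 0; Z[1]=0
i=2: i≥r, start 0; Z[2]=0
i=3: i≥r, start 0; Z[3]=0
i=4: i≥r, start 0; Z[4]=3 extend→box=[4,7)
i=5: min(r-i=2, Z[1]=0)=0; Z[5]=0
i=6: min(r-i=1, Z[2]=0)=0; Z[6]=0
i=7: i≥r, start 0; Z[7]=2 extend→box=[7,9)
i=8: min(r-i=1, Z[1]=0)=0; Z[8]=0

[9, 0, 0, 0, 3, 0, 0, 2, 0]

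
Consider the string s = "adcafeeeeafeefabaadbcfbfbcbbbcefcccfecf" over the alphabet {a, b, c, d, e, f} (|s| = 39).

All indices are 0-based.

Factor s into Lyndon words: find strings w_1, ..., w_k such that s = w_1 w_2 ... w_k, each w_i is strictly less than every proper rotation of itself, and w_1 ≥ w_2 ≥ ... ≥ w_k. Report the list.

["adcafeeeeafeef", "ab", "aadbcfbfbcbbbcefcccfecf"]

emit factor 1: 'adcafeeeeafeef' (i=0, period=14)
emit factor 2: 'ab' (i=14, period=2)
emit factor 3: 'aadbcfbfbcbbbcefcccfecf' (i=16, period=23)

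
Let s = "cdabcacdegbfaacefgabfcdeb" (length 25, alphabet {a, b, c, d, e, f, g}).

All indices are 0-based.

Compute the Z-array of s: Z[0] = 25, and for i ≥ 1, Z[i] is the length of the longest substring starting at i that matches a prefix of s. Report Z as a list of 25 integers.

[25, 0, 0, 0, 1, 0, 2, 0, 0, 0, 0, 0, 0, 0, 1, 0, 0, 0, 0, 0, 0, 2, 0, 0, 0]

Z[0]=25
i=1: fresh scan; Z[1]=0
i=2: fresh scan; Z[2]=0
i=3: fresh scan; Z[3]=0
i=4: fresh scan; Z[4]=1 grow→box=[4,5)
i=5: fresh scan; Z[5]=0
i=6: fresh scan; Z[6]=2 grow→box=[6,8)
i=7: min(r-i=1, Z[1]=0)=0; Z[7]=0
i=8: fresh scan; Z[8]=0
i=9: fresh scan; Z[9]=0
i=10: fresh scan; Z[10]=0
i=11: fresh scan; Z[11]=0
i=12: fresh scan; Z[12]=0
i=13: fresh scan; Z[13]=0
i=14: fresh scan; Z[14]=1 grow→box=[14,15)
i=15: fresh scan; Z[15]=0
i=16: fresh scan; Z[16]=0
i=17: fresh scan; Z[17]=0
i=18: fresh scan; Z[18]=0
i=19: fresh scan; Z[19]=0
i=20: fresh scan; Z[20]=0
i=21: fresh scan; Z[21]=2 grow→box=[21,23)
i=22: min(r-i=1, Z[1]=0)=0; Z[22]=0
i=23: fresh scan; Z[23]=0
i=24: fresh scan; Z[24]=0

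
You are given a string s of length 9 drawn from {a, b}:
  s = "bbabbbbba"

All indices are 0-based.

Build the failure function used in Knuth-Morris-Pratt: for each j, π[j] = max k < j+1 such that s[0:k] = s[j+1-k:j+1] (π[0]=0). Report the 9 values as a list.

[0, 1, 0, 1, 2, 2, 2, 2, 3]

π[0] = 0
j=1 s[j]='b': π[1]=1 (border 'b')
j=2 s[j]='a': k: 1→0; π[2]=0 (border '')
j=3 s[j]='b': π[3]=1 (border 'b')
j=4 s[j]='b': π[4]=2 (border 'bb')
j=5 s[j]='b': k: 2→1; π[5]=2 (border 'bb')
j=6 s[j]='b': k: 2→1; π[6]=2 (border 'bb')
j=7 s[j]='b': k: 2→1; π[7]=2 (border 'bb')
j=8 s[j]='a': π[8]=3 (border 'bba')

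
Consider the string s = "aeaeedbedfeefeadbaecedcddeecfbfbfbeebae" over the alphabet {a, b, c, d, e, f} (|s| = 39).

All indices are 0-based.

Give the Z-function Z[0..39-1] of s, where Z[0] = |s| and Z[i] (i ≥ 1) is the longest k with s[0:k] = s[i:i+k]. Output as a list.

Z[0]=39
i=1: i≥r, start 0; Z[1]=0
i=2: i≥r, start 0; Z[2]=2 grow→box=[2,4)
i=3: min(r-i=1, Z[1]=0)=0; Z[3]=0
i=4: i≥r, start 0; Z[4]=0
i=5: i≥r, start 0; Z[5]=0
i=6: i≥r, start 0; Z[6]=0
i=7: i≥r, start 0; Z[7]=0
i=8: i≥r, start 0; Z[8]=0
i=9: i≥r, start 0; Z[9]=0
i=10: i≥r, start 0; Z[10]=0
i=11: i≥r, start 0; Z[11]=0
i=12: i≥r, start 0; Z[12]=0
i=13: i≥r, start 0; Z[13]=0
i=14: i≥r, start 0; Z[14]=1 grow→box=[14,15)
i=15: i≥r, start 0; Z[15]=0
i=16: i≥r, start 0; Z[16]=0
i=17: i≥r, start 0; Z[17]=2 grow→box=[17,19)
i=18: min(r-i=1, Z[1]=0)=0; Z[18]=0
i=19: i≥r, start 0; Z[19]=0
i=20: i≥r, start 0; Z[20]=0
i=21: i≥r, start 0; Z[21]=0
i=22: i≥r, start 0; Z[22]=0
i=23: i≥r, start 0; Z[23]=0
i=24: i≥r, start 0; Z[24]=0
i=25: i≥r, start 0; Z[25]=0
i=26: i≥r, start 0; Z[26]=0
i=27: i≥r, start 0; Z[27]=0
i=28: i≥r, start 0; Z[28]=0
i=29: i≥r, start 0; Z[29]=0
i=30: i≥r, start 0; Z[30]=0
i=31: i≥r, start 0; Z[31]=0
i=32: i≥r, start 0; Z[32]=0
i=33: i≥r, start 0; Z[33]=0
i=34: i≥r, start 0; Z[34]=0
i=35: i≥r, start 0; Z[35]=0
i=36: i≥r, start 0; Z[36]=0
i=37: i≥r, start 0; Z[37]=2 grow→box=[37,39)
i=38: min(r-i=1, Z[1]=0)=0; Z[38]=0

[39, 0, 2, 0, 0, 0, 0, 0, 0, 0, 0, 0, 0, 0, 1, 0, 0, 2, 0, 0, 0, 0, 0, 0, 0, 0, 0, 0, 0, 0, 0, 0, 0, 0, 0, 0, 0, 2, 0]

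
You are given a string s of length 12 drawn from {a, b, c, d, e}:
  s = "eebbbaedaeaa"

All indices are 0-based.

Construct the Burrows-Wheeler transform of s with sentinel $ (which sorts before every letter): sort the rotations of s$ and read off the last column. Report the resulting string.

aaedbbbeeaea$

rank  rotation       last
    0  $eebbbaedaeaa  a
    1  a$eebbbaedaea  a
    2  aa$eebbbaedae  e
    3  aeaa$eebbbaed  d
    4  aedaeaa$eebbb  b
    5  baedaeaa$eebb  b
    6  bbaedaeaa$eeb  b
    7  bbbaedaeaa$ee  e
    8  daeaa$eebbbae  e
    9  eaa$eebbbaeda  a
   10  ebbbaedaeaa$e  e
   11  edaeaa$eebbba  a
   12  eebbbaedaeaa$  $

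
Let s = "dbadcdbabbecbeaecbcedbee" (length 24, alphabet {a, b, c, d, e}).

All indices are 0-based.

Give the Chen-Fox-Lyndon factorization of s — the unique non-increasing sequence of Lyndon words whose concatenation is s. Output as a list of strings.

emit factor 1: 'd' (i=0, period=1)
emit factor 2: 'b' (i=1, period=1)
emit factor 3: 'adcdb' (i=2, period=5)
emit factor 4: 'abbecbeaecbcedbee' (i=7, period=17)

["d", "b", "adcdb", "abbecbeaecbcedbee"]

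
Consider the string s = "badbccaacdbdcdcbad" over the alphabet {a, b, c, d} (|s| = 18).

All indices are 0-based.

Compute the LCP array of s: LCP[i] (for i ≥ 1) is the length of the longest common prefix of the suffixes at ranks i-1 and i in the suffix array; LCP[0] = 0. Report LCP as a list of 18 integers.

[0, 1, 1, 2, 0, 3, 1, 1, 0, 1, 1, 1, 2, 0, 1, 2, 1, 2]

sorted suffixes:
  #0 SA[0]=6  'aacdbdcdcbad'
  #1 SA[1]=7  'acdbdcdcbad'
  #2 SA[2]=16  'ad'
  #3 SA[3]=1  'adbccaacdbdcdcbad'
  #4 SA[4]=15  'bad'
  #5 SA[5]=0  'badbccaacdbdcdcbad'
  #6 SA[6]=3  'bccaacdbdcdcbad'
  #7 SA[7]=10  'bdcdcbad'
  #8 SA[8]=5  'caacdbdcdcbad'
  #9 SA[9]=14  'cbad'
  #10 SA[10]=4  'ccaacdbdcdcbad'
  #11 SA[11]=8  'cdbdcdcbad'
  #12 SA[12]=12  'cdcbad'
  #13 SA[13]=17  'd'
  #14 SA[14]=2  'dbccaacdbdcdcbad'
  #15 SA[15]=9  'dbdcdcbad'
  #16 SA[16]=13  'dcbad'
  #17 SA[17]=11  'dcdcbad'

SA = [6, 7, 16, 1, 15, 0, 3, 10, 5, 14, 4, 8, 12, 17, 2, 9, 13, 11]
rank  pair      lcp
   1  s[6:],s[7:]  1  'a'
   2  s[7:],s[16:]  1  'a'
   3  s[16:],s[1:]  2  'ad'
   4  s[1:],s[15:]  0  ''
   5  s[15:],s[0:]  3  'bad'
   6  s[0:],s[3:]  1  'b'
   7  s[3:],s[10:]  1  'b'
   8  s[10:],s[5:]  0  ''
   9  s[5:],s[14:]  1  'c'
  10  s[14:],s[4:]  1  'c'
  11  s[4:],s[8:]  1  'c'
  12  s[8:],s[12:]  2  'cd'
  13  s[12:],s[17:]  0  ''
  14  s[17:],s[2:]  1  'd'
  15  s[2:],s[9:]  2  'db'
  16  s[9:],s[13:]  1  'd'
  17  s[13:],s[11:]  2  'dc'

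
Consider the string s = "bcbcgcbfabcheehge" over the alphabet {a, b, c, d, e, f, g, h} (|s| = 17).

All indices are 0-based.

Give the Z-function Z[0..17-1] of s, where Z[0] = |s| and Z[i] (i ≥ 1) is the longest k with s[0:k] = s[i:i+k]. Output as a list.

Z[0]=17
i=1: fresh scan; Z[1]=0
i=2: fresh scan; Z[2]=2 grow→box=[2,4)
i=3: min(r-i=1, Z[1]=0)=0; Z[3]=0
i=4: fresh scan; Z[4]=0
i=5: fresh scan; Z[5]=0
i=6: fresh scan; Z[6]=1 grow→box=[6,7)
i=7: fresh scan; Z[7]=0
i=8: fresh scan; Z[8]=0
i=9: fresh scan; Z[9]=2 grow→box=[9,11)
i=10: min(r-i=1, Z[1]=0)=0; Z[10]=0
i=11: fresh scan; Z[11]=0
i=12: fresh scan; Z[12]=0
i=13: fresh scan; Z[13]=0
i=14: fresh scan; Z[14]=0
i=15: fresh scan; Z[15]=0
i=16: fresh scan; Z[16]=0

[17, 0, 2, 0, 0, 0, 1, 0, 0, 2, 0, 0, 0, 0, 0, 0, 0]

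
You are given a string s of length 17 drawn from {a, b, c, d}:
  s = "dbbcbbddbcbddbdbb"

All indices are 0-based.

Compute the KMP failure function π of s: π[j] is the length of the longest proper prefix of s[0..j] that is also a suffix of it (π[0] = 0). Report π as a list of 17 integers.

π[0] = 0
j=1 s[j]='b': π[1]=0 (border '')
j=2 s[j]='b': π[2]=0 (border '')
j=3 s[j]='c': π[3]=0 (border '')
j=4 s[j]='b': π[4]=0 (border '')
j=5 s[j]='b': π[5]=0 (border '')
j=6 s[j]='d': π[6]=1 (border 'd')
j=7 s[j]='d': k: 1→0; π[7]=1 (border 'd')
j=8 s[j]='b': π[8]=2 (border 'db')
j=9 s[j]='c': k: 2→0; π[9]=0 (border '')
j=10 s[j]='b': π[10]=0 (border '')
j=11 s[j]='d': π[11]=1 (border 'd')
j=12 s[j]='d': k: 1→0; π[12]=1 (border 'd')
j=13 s[j]='b': π[13]=2 (border 'db')
j=14 s[j]='d': k: 2→0; π[14]=1 (border 'd')
j=15 s[j]='b': π[15]=2 (border 'db')
j=16 s[j]='b': π[16]=3 (border 'dbb')

[0, 0, 0, 0, 0, 0, 1, 1, 2, 0, 0, 1, 1, 2, 1, 2, 3]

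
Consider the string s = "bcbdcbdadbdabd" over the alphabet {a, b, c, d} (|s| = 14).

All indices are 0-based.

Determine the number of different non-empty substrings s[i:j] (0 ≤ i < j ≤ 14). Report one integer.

rank | idx | suffix
   0 |  11 | abd
   1 |   7 | adbdabd
   2 |   0 | bcbdcbdadbdabd
   3 |  12 | bd
   4 |   9 | bdabd
   5 |   5 | bdadbdabd
   6 |   2 | bdcbdadbdabd
   7 |   4 | cbdadbdabd
   8 |   1 | cbdcbdadbdabd
   9 |  13 | d
  10 |  10 | dabd
  11 |   6 | dadbdabd
  12 |   8 | dbdabd
  13 |   3 | dcbdadbdabd

SA = [11, 7, 0, 12, 9, 5, 2, 4, 1, 13, 10, 6, 8, 3]
i: (SA[i-1],SA[i]) lcp shared
  1: (11,7) 1 'a'
  2: (7,0) 0 ''
  3: (0,12) 1 'b'
  4: (12,9) 2 'bd'
  5: (9,5) 3 'bda'
  6: (5,2) 2 'bd'
  7: (2,4) 0 ''
  8: (4,1) 3 'cbd'
  9: (1,13) 0 ''
  10: (13,10) 1 'd'
  11: (10,6) 2 'da'
  12: (6,8) 1 'd'
  13: (8,3) 1 'd'

n(n+1)/2 = 14·15/2 = 105
Σ LCP = 0 + 1 + 0 + 1 + 2 + 3 + 2 + 0 + 3 + 0 + 1 + 2 + 1 + 1 = 17
distinct = 105 − 17 = 88

88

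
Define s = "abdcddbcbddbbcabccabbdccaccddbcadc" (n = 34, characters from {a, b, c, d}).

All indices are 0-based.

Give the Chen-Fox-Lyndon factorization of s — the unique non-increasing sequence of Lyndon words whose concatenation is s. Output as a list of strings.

emit factor 1: 'abdcddbcbddbbc' (i=0, period=14)
emit factor 2: 'abcc' (i=14, period=4)
emit factor 3: 'abbdccaccddbcadc' (i=18, period=16)

["abdcddbcbddbbc", "abcc", "abbdccaccddbcadc"]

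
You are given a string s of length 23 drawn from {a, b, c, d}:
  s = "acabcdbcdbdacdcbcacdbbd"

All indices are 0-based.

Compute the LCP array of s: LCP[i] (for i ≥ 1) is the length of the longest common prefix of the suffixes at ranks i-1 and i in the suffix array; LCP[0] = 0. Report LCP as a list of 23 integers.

[0, 1, 2, 3, 0, 1, 2, 4, 1, 2, 0, 2, 1, 1, 3, 3, 2, 0, 1, 1, 2, 2, 1]

rank→(start, suffix):
  0 → (2, 'abcdbcdbdacdcbcacdbbd')
  1 → (0, 'acabcdbcdbdacdcbcacdbbd')
  2 → (17, 'acdbbd')
  3 → (11, 'acdcbcacdbbd')
  4 → (20, 'bbd')
  5 → (15, 'bcacdbbd')
  6 → (3, 'bcdbcdbdacdcbcacdbbd')
  7 → (6, 'bcdbdacdcbcacdbbd')
  8 → (21, 'bd')
  9 → (9, 'bdacdcbcacdbbd')
  10 → (1, 'cabcdbcdbdacdcbcacdbbd')
  11 → (16, 'cacdbbd')
  12 → (14, 'cbcacdbbd')
  13 → (18, 'cdbbd')
  14 → (4, 'cdbcdbdacdcbcacdbbd')
  15 → (7, 'cdbdacdcbcacdbbd')
  16 → (12, 'cdcbcacdbbd')
  17 → (22, 'd')
  18 → (10, 'dacdcbcacdbbd')
  19 → (19, 'dbbd')
  20 → (5, 'dbcdbdacdcbcacdbbd')
  21 → (8, 'dbdacdcbcacdbbd')
  22 → (13, 'dcbcacdbbd')

SA = [2, 0, 17, 11, 20, 15, 3, 6, 21, 9, 1, 16, 14, 18, 4, 7, 12, 22, 10, 19, 5, 8, 13]
i: (SA[i-1],SA[i]) lcp shared
  1: (2,0) 1 'a'
  2: (0,17) 2 'ac'
  3: (17,11) 3 'acd'
  4: (11,20) 0 ''
  5: (20,15) 1 'b'
  6: (15,3) 2 'bc'
  7: (3,6) 4 'bcdb'
  8: (6,21) 1 'b'
  9: (21,9) 2 'bd'
  10: (9,1) 0 ''
  11: (1,16) 2 'ca'
  12: (16,14) 1 'c'
  13: (14,18) 1 'c'
  14: (18,4) 3 'cdb'
  15: (4,7) 3 'cdb'
  16: (7,12) 2 'cd'
  17: (12,22) 0 ''
  18: (22,10) 1 'd'
  19: (10,19) 1 'd'
  20: (19,5) 2 'db'
  21: (5,8) 2 'db'
  22: (8,13) 1 'd'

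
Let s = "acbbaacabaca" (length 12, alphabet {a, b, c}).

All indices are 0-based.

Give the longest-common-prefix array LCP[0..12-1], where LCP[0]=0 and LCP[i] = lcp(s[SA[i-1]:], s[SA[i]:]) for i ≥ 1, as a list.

sorted suffixes:
  #0 SA[0]=11  'a'
  #1 SA[1]=4  'aacabaca'
  #2 SA[2]=7  'abaca'
  #3 SA[3]=9  'aca'
  #4 SA[4]=5  'acabaca'
  #5 SA[5]=0  'acbbaacabaca'
  #6 SA[6]=3  'baacabaca'
  #7 SA[7]=8  'baca'
  #8 SA[8]=2  'bbaacabaca'
  #9 SA[9]=10  'ca'
  #10 SA[10]=6  'cabaca'
  #11 SA[11]=1  'cbbaacabaca'

SA = [11, 4, 7, 9, 5, 0, 3, 8, 2, 10, 6, 1]
[i] adj suffixes → lcp
  [1] 11/4 → 1 ('a')
  [2] 4/7 → 1 ('a')
  [3] 7/9 → 1 ('a')
  [4] 9/5 → 3 ('aca')
  [5] 5/0 → 2 ('ac')
  [6] 0/3 → 0 ('')
  [7] 3/8 → 2 ('ba')
  [8] 8/2 → 1 ('b')
  [9] 2/10 → 0 ('')
  [10] 10/6 → 2 ('ca')
  [11] 6/1 → 1 ('c')

[0, 1, 1, 1, 3, 2, 0, 2, 1, 0, 2, 1]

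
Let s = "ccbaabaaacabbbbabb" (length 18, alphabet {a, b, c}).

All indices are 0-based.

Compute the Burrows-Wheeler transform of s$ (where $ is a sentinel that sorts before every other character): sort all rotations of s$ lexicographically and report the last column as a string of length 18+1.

bbbaabcabacbabbaac$

rank  rotation             last
    0  $ccbaabaaacabbbbabb  b
    1  aaacabbbbabb$ccbaab  b
    2  aabaaacabbbbabb$ccb  b
    3  aacabbbbabb$ccbaaba  a
    4  abaaacabbbbabb$ccba  a
    5  abb$ccbaabaaacabbbb  b
    6  abbbbabb$ccbaabaaac  c
    7  acabbbbabb$ccbaabaa  a
    8  b$ccbaabaaacabbbbab  b
    9  baaacabbbbabb$ccbaa  a
   10  baabaaacabbbbabb$cc  c
   11  babb$ccbaabaaacabbb  b
   12  bb$ccbaabaaacabbbba  a
   13  bbabb$ccbaabaaacabb  b
   14  bbbabb$ccbaabaaacab  b
   15  bbbbabb$ccbaabaaaca  a
   16  cabbbbabb$ccbaabaaa  a
   17  cbaabaaacabbbbabb$c  c
   18  ccbaabaaacabbbbabb$  $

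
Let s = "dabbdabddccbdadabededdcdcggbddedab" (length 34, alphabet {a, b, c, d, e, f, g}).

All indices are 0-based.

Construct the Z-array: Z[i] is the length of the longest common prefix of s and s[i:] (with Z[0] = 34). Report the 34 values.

[34, 0, 0, 0, 3, 0, 0, 1, 1, 0, 0, 0, 2, 0, 3, 0, 0, 0, 1, 0, 1, 1, 0, 1, 0, 0, 0, 0, 1, 1, 0, 3, 0, 0]

Z[0]=34
i=1: i≥r, start 0; Z[1]=0
i=2: i≥r, start 0; Z[2]=0
i=3: i≥r, start 0; Z[3]=0
i=4: i≥r, start 0; Z[4]=3 scan→box=[4,7)
i=5: min(r-i=2, Z[1]=0)=0; Z[5]=0
i=6: min(r-i=1, Z[2]=0)=0; Z[6]=0
i=7: i≥r, start 0; Z[7]=1 scan→box=[7,8)
i=8: i≥r, start 0; Z[8]=1 scan→box=[8,9)
i=9: i≥r, start 0; Z[9]=0
i=10: i≥r, start 0; Z[10]=0
i=11: i≥r, start 0; Z[11]=0
i=12: i≥r, start 0; Z[12]=2 scan→box=[12,14)
i=13: min(r-i=1, Z[1]=0)=0; Z[13]=0
i=14: i≥r, start 0; Z[14]=3 scan→box=[14,17)
i=15: min(r-i=2, Z[1]=0)=0; Z[15]=0
i=16: min(r-i=1, Z[2]=0)=0; Z[16]=0
i=17: i≥r, start 0; Z[17]=0
i=18: i≥r, start 0; Z[18]=1 scan→box=[18,19)
i=19: i≥r, start 0; Z[19]=0
i=20: i≥r, start 0; Z[20]=1 scan→box=[20,21)
i=21: i≥r, start 0; Z[21]=1 scan→box=[21,22)
i=22: i≥r, start 0; Z[22]=0
i=23: i≥r, start 0; Z[23]=1 scan→box=[23,24)
i=24: i≥r, start 0; Z[24]=0
i=25: i≥r, start 0; Z[25]=0
i=26: i≥r, start 0; Z[26]=0
i=27: i≥r, start 0; Z[27]=0
i=28: i≥r, start 0; Z[28]=1 scan→box=[28,29)
i=29: i≥r, start 0; Z[29]=1 scan→box=[29,30)
i=30: i≥r, start 0; Z[30]=0
i=31: i≥r, start 0; Z[31]=3 scan→box=[31,34)
i=32: min(r-i=2, Z[1]=0)=0; Z[32]=0
i=33: min(r-i=1, Z[2]=0)=0; Z[33]=0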